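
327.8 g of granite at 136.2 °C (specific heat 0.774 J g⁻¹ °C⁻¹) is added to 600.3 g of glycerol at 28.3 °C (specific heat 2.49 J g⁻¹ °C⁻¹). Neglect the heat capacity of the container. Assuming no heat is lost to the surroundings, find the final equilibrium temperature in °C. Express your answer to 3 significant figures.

Heat lost by granite = heat gained by glycerol.
(327.8)(0.774)(136.2 − T) = (600.3)(2.49)(T − 28.3)
253.7172 (136.2 − T) = 1494.747 (T − 28.3)
34556 − 253.7172 T = 1494.747 T − 42301
76857 = 1748.4642 T
T = 43.96 °C

T_f = 44.0 °C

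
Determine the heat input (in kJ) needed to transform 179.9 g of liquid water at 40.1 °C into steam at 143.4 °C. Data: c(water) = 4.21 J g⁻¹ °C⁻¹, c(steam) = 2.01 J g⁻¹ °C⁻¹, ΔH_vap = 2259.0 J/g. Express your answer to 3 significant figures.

q1 (heat water 40.1→100.0 °C): 179.9 × 4.21 × 59.9 = 45367 J
q2 (vaporize at 100 °C): 179.9 × 2259.0 = 406394 J
q3 (heat steam 100.0→143.4 °C): 179.9 × 2.01 × 43.4 = 15693 J
Total: 45367 + 406394 + 15693 = 467454 J = 467 kJ

q = 467 kJ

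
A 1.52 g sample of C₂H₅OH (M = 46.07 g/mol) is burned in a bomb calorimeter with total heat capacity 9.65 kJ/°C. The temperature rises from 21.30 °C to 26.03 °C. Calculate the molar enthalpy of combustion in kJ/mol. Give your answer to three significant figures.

ΔH = -1380 kJ/mol

ΔT = 26.03 − 21.30 = 4.73 °C
q_cal = C_cal × ΔT = 9.65 × 4.73 = 45.6445 kJ
n = 1.52 / 46.07 = 0.03299 mol
q_rxn = −q_cal = -45.6445 kJ
ΔH = -45.6445 / 0.03299 = -1384 kJ/mol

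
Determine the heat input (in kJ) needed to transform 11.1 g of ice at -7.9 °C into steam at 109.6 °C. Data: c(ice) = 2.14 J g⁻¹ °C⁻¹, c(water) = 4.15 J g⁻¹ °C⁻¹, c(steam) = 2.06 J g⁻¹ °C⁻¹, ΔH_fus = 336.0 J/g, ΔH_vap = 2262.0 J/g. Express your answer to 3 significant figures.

q = 33.9 kJ

q1 (heat ice -7.9→0.0 °C): 11.1 × 2.14 × 7.9 = 188 J
q2 (melt at 0 °C): 11.1 × 336.0 = 3730 J
q3 (heat water 0.0→100.0 °C): 11.1 × 4.15 × 100.0 = 4607 J
q4 (vaporize at 100 °C): 11.1 × 2262.0 = 25108 J
q5 (heat steam 100.0→109.6 °C): 11.1 × 2.06 × 9.6 = 220 J
Total: 188 + 3730 + 4607 + 25108 + 220 = 33853 J = 33.9 kJ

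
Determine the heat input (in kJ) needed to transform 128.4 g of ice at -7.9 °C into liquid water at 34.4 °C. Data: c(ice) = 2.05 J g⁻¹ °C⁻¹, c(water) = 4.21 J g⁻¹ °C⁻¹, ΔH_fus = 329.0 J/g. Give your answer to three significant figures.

q = 62.9 kJ

q1 (heat ice -7.9→0.0 °C): 128.4 × 2.05 × 7.9 = 2079 J
q2 (melt at 0 °C): 128.4 × 329.0 = 42244 J
q3 (heat water 0.0→34.4 °C): 128.4 × 4.21 × 34.4 = 18595 J
Total: 2079 + 42244 + 18595 = 62918 J = 62.9 kJ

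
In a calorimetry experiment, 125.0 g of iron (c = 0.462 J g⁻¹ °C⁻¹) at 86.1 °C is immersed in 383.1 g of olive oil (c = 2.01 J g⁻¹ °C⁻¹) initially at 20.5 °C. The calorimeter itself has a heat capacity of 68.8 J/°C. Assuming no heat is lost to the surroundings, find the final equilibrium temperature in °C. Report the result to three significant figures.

Heat lost by iron = heat gained by olive oil + calorimeter.
(125.0)(0.462)(86.1 − T) = [(383.1)(2.01) + 68.8](T − 20.5)
57.75 (86.1 − T) = 838.831 (T − 20.5)
4972.3 − 57.75 T = 838.831 T − 17196
22168.3 = 896.581 T
T = 24.73 °C

T_f = 24.7 °C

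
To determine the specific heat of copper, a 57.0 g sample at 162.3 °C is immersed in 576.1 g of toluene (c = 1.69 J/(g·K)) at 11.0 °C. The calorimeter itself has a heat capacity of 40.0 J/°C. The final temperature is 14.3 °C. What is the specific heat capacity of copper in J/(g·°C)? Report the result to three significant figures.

c = 0.397 J/(g·°C)

q_gained = (576.1 × 1.69 + 40.0) × (14.3 − 11.0) = 3345 J
q_lost = 57.0 × c × (162.3 − 14.3) = 8436 c
Set equal: c = 3345 / 8436 = 0.397 J/(g·°C)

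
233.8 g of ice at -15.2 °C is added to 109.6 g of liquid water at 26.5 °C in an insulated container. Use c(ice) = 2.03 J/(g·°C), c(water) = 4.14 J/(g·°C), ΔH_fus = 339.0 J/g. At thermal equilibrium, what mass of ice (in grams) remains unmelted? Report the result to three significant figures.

Heat to warm all ice to 0 °C: 233.8×2.03×15.2 = 7214.1 J
Heat released by water cooling to 0 °C: 109.6×4.14×26.5 = 12024 J
12024 J < 7214.1 + 233.8×339.0 = 86472.3 J, so not all ice melts; final T = 0 °C.
Heat left for melting: 12024 − 7214.1 = 4809.9 J
Mass melted = 4809.9 / 339.0 = 14.19 g
Ice remaining = 233.8 − 14.19 = 219.61 g

m_ice remaining = 220 g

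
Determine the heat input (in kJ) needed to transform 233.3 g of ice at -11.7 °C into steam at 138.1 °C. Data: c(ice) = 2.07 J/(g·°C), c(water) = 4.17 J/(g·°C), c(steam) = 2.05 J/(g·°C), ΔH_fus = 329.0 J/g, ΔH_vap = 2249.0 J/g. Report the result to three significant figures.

q = 723 kJ

q1 (heat ice -11.7→0.0 °C): 233.3 × 2.07 × 11.7 = 5650 J
q2 (melt at 0 °C): 233.3 × 329.0 = 76756 J
q3 (heat water 0.0→100.0 °C): 233.3 × 4.17 × 100.0 = 97286 J
q4 (vaporize at 100 °C): 233.3 × 2249.0 = 524692 J
q5 (heat steam 100.0→138.1 °C): 233.3 × 2.05 × 38.1 = 18222 J
Total: 5650 + 76756 + 97286 + 524692 + 18222 = 722606 J = 723 kJ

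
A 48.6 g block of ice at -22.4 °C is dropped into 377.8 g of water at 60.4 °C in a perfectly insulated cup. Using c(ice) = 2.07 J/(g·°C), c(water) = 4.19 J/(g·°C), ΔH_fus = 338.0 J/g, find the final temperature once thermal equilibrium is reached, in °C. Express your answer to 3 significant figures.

Heat to bring ice to 0 °C and melt it: q₁ = 48.6×2.07×22.4 + 48.6×338.0 = 18680 J
Heat the water can supply cooling to 0 °C: 377.8×4.19×60.4 = 95612.1 J > q₁, so all ice melts.
Energy balance: 377.8×4.19×(60.4 − T) = 18680 + 48.6×4.19×(T − 0)
1582.982(60.4 − T) = 18680 + 203.634 T
95612.1 − 18680 = 1786.616 T
T = 76932.1 / 1786.616 = 43.06 °C

T_f = 43.1 °C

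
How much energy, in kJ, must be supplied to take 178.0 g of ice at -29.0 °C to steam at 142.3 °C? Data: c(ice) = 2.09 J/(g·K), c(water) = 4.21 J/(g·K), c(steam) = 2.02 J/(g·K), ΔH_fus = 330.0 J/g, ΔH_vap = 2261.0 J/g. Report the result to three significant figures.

q = 562 kJ

q1 (heat ice -29.0→0.0 °C): 178.0 × 2.09 × 29.0 = 10789 J
q2 (melt at 0 °C): 178.0 × 330.0 = 58740 J
q3 (heat water 0.0→100.0 °C): 178.0 × 4.21 × 100.0 = 74938 J
q4 (vaporize at 100 °C): 178.0 × 2261.0 = 402458 J
q5 (heat steam 100.0→142.3 °C): 178.0 × 2.02 × 42.3 = 15209 J
Total: 10789 + 58740 + 74938 + 402458 + 15209 = 562134 J = 562 kJ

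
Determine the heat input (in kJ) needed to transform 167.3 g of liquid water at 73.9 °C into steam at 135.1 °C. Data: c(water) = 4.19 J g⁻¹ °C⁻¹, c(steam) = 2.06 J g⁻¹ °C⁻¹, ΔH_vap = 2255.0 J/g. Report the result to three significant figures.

q1 (heat water 73.9→100.0 °C): 167.3 × 4.19 × 26.1 = 18296 J
q2 (vaporize at 100 °C): 167.3 × 2255.0 = 377262 J
q3 (heat steam 100.0→135.1 °C): 167.3 × 2.06 × 35.1 = 12097 J
Total: 18296 + 377262 + 12097 = 407655 J = 408 kJ

q = 408 kJ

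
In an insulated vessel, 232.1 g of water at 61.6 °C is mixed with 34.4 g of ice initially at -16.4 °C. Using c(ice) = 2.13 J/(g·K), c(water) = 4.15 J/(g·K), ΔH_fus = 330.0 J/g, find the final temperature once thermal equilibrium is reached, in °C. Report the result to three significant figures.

T_f = 42.3 °C

Heat to bring ice to 0 °C and melt it: q₁ = 34.4×2.13×16.4 + 34.4×330.0 = 12554 J
Heat the water can supply cooling to 0 °C: 232.1×4.15×61.6 = 59334.0 J > q₁, so all ice melts.
Energy balance: 232.1×4.15×(61.6 − T) = 12554 + 34.4×4.15×(T − 0)
963.215(61.6 − T) = 12554 + 142.76 T
59334.0 − 12554 = 1105.975 T
T = 46780.0 / 1105.975 = 42.30 °C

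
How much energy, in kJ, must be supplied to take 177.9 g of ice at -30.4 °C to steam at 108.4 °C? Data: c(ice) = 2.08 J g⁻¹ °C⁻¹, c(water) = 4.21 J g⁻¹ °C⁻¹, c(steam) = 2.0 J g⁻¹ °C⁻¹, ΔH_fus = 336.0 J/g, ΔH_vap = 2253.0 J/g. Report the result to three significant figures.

q1 (heat ice -30.4→0.0 °C): 177.9 × 2.08 × 30.4 = 11249 J
q2 (melt at 0 °C): 177.9 × 336.0 = 59774 J
q3 (heat water 0.0→100.0 °C): 177.9 × 4.21 × 100.0 = 74896 J
q4 (vaporize at 100 °C): 177.9 × 2253.0 = 400809 J
q5 (heat steam 100.0→108.4 °C): 177.9 × 2.0 × 8.4 = 2989 J
Total: 11249 + 59774 + 74896 + 400809 + 2989 = 549717 J = 550 kJ

q = 550 kJ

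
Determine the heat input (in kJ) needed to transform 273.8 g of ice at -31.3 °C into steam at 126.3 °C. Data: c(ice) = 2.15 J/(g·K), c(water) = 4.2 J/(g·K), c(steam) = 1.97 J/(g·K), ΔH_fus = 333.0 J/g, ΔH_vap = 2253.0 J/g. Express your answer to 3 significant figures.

q = 856 kJ

q1 (heat ice -31.3→0.0 °C): 273.8 × 2.15 × 31.3 = 18425 J
q2 (melt at 0 °C): 273.8 × 333.0 = 91175 J
q3 (heat water 0.0→100.0 °C): 273.8 × 4.2 × 100.0 = 114996 J
q4 (vaporize at 100 °C): 273.8 × 2253.0 = 616871 J
q5 (heat steam 100.0→126.3 °C): 273.8 × 1.97 × 26.3 = 14186 J
Total: 18425 + 91175 + 114996 + 616871 + 14186 = 855653 J = 856 kJ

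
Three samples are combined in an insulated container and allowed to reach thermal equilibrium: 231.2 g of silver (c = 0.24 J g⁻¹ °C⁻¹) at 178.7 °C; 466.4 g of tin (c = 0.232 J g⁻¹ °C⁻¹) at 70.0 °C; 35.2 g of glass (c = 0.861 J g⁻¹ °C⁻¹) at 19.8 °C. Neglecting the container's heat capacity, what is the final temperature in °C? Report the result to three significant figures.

T_f = 93.2 °C

Σ mᵢcᵢ(T − Tᵢ) = 0  ⇒  T = Σ mᵢcᵢTᵢ / Σ mᵢcᵢ
Σ mᵢcᵢ = 231.2×0.24 + 466.4×0.232 + 35.2×0.861 = 194.0000
Σ mᵢcᵢTᵢ = 55.488×178.7 + 108.2048×70.0 + 30.3072×19.8 = 18090
T = 18090 / 194.0000 = 93.247 °C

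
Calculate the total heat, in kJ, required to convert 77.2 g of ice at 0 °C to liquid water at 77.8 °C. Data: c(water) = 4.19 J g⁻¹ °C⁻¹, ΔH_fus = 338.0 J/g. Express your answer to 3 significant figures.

q = 51.3 kJ

q1 (melt at 0 °C): 77.2 × 338.0 = 26094 J
q2 (heat water 0.0→77.8 °C): 77.2 × 4.19 × 77.8 = 25166 J
Total: 26094 + 25166 = 51260 J = 51.3 kJ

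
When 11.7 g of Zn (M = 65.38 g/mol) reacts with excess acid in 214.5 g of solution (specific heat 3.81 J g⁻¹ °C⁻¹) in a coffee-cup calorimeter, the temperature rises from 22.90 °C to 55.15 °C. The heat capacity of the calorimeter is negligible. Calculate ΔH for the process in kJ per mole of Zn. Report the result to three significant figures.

|ΔT| = |55.15 − 22.90| = 32.25 °C
|q_surr| = (214.5 × 3.81) × 32.25 = 817.245 × 32.25 = 26360 J
n(Zn) = 11.7 / 65.38 = 0.1790 mol
Temperature rose, so q_rxn = −|q_surr| = -26.36 kJ
ΔH = q_rxn / n = -147.3 kJ/mol

ΔH = -147 kJ/mol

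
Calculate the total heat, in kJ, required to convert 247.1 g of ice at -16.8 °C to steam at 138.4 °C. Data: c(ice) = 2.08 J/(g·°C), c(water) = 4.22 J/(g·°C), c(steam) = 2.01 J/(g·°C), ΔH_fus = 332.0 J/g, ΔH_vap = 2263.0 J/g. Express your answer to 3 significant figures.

q = 773 kJ

q1 (heat ice -16.8→0.0 °C): 247.1 × 2.08 × 16.8 = 8635 J
q2 (melt at 0 °C): 247.1 × 332.0 = 82037 J
q3 (heat water 0.0→100.0 °C): 247.1 × 4.22 × 100.0 = 104276 J
q4 (vaporize at 100 °C): 247.1 × 2263.0 = 559187 J
q5 (heat steam 100.0→138.4 °C): 247.1 × 2.01 × 38.4 = 19072 J
Total: 8635 + 82037 + 104276 + 559187 + 19072 = 773207 J = 773 kJ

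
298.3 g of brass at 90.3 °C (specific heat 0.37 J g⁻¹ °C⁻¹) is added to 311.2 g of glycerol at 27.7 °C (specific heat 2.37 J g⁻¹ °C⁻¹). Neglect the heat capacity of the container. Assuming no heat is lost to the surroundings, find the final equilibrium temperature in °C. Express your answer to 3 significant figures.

T_f = 35.8 °C

Heat lost by brass = heat gained by glycerol.
(298.3)(0.37)(90.3 − T) = (311.2)(2.37)(T − 27.7)
110.371 (90.3 − T) = 737.544 (T − 27.7)
9966.5 − 110.371 T = 737.544 T − 20430
30396.5 = 847.915 T
T = 35.849 °C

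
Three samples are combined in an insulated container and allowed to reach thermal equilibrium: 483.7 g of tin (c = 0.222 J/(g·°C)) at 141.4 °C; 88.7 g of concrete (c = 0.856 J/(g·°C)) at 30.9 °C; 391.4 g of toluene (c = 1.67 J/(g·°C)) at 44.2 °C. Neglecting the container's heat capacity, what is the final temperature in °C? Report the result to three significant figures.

Σ mᵢcᵢ(T − Tᵢ) = 0  ⇒  T = Σ mᵢcᵢTᵢ / Σ mᵢcᵢ
Σ mᵢcᵢ = 483.7×0.222 + 88.7×0.856 + 391.4×1.67 = 836.9466
Σ mᵢcᵢTᵢ = 107.3814×141.4 + 75.9272×30.9 + 653.638×44.2 = 46421
T = 46421 / 836.9466 = 55.46 °C

T_f = 55.5 °C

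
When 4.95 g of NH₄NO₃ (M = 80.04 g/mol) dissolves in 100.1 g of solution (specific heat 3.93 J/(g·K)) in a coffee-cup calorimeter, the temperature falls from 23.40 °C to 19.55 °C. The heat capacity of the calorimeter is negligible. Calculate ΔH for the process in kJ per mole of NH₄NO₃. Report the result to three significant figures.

|ΔT| = |19.55 − 23.40| = 3.85 °C
|q_surr| = (100.1 × 3.93) × 3.85 = 393.393 × 3.85 = 1515 J
n(NH₄NO₃) = 4.95 / 80.04 = 0.06184 mol
Temperature fell, so q_rxn = +|q_surr| = 1.515 kJ
ΔH = q_rxn / n = 24.50 kJ/mol

ΔH = 24.5 kJ/mol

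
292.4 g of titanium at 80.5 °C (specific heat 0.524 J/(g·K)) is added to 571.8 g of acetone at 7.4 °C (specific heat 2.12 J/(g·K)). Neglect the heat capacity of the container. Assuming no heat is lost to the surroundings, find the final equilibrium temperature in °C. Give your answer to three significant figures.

T_f = 15.6 °C

Heat lost by titanium = heat gained by acetone.
(292.4)(0.524)(80.5 − T) = (571.8)(2.12)(T − 7.4)
153.2176 (80.5 − T) = 1212.216 (T − 7.4)
12334 − 153.2176 T = 1212.216 T − 8970.4
21304.4 = 1365.4336 T
T = 15.60 °C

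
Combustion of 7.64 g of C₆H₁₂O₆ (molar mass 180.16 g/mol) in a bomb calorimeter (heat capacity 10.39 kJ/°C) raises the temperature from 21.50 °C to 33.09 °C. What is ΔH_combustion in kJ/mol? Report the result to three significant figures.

ΔH = -2840 kJ/mol

ΔT = 33.09 − 21.50 = 11.59 °C
q_cal = C_cal × ΔT = 10.39 × 11.59 = 120.4201 kJ
n = 7.64 / 180.16 = 0.04241 mol
q_rxn = −q_cal = -120.4201 kJ
ΔH = -120.4201 / 0.04241 = -2839 kJ/mol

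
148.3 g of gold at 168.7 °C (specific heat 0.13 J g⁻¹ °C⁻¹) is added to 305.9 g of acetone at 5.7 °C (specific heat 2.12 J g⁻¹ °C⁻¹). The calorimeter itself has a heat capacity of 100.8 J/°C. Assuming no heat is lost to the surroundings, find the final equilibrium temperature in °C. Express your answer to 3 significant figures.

Heat lost by gold = heat gained by acetone + calorimeter.
(148.3)(0.13)(168.7 − T) = [(305.9)(2.12) + 100.8](T − 5.7)
19.279 (168.7 − T) = 749.308 (T − 5.7)
3252.4 − 19.279 T = 749.308 T − 4271.1
7523.5 = 768.587 T
T = 9.789 °C

T_f = 9.79 °C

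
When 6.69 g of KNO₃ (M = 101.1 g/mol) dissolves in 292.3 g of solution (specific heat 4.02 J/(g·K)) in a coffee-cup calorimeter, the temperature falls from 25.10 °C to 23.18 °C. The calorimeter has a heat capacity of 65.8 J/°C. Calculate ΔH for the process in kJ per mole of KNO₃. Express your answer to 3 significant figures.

|ΔT| = |23.18 − 25.10| = 1.92 °C
|q_surr| = (292.3 × 4.02 + 65.8) × 1.92 = 1240.846 × 1.92 = 2382 J
n(KNO₃) = 6.69 / 101.1 = 0.06617 mol
Temperature fell, so q_rxn = +|q_surr| = 2.382 kJ
ΔH = q_rxn / n = 36.00 kJ/mol

ΔH = 36.0 kJ/mol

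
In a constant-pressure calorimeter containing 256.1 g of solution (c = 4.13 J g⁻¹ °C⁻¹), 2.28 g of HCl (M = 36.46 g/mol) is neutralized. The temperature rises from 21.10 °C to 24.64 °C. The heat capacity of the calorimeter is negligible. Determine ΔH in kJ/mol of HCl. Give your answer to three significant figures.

|ΔT| = |24.64 − 21.10| = 3.54 °C
|q_surr| = (256.1 × 4.13) × 3.54 = 1057.693 × 3.54 = 3744 J
n(HCl) = 2.28 / 36.46 = 0.06253 mol
Temperature rose, so q_rxn = −|q_surr| = -3.744 kJ
ΔH = q_rxn / n = -59.88 kJ/mol

ΔH = -59.9 kJ/mol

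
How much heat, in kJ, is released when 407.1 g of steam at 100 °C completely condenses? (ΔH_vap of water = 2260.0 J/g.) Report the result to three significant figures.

q = 920 kJ

q = m × ΔH_vap = 407.1 × 2260.0 = 920000 J = 920 kJ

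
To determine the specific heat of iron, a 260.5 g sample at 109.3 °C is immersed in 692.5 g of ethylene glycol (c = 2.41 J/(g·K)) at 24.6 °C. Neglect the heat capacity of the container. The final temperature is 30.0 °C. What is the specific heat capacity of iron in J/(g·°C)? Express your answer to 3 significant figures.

q_gained = (692.5 × 2.41) × (30.0 − 24.6) = 9012 J
q_lost = 260.5 × c × (109.3 − 30.0) = 20657.65 c
Set equal: c = 9012 / 20657.65 = 0.436 J/(g·°C)

c = 0.436 J/(g·°C)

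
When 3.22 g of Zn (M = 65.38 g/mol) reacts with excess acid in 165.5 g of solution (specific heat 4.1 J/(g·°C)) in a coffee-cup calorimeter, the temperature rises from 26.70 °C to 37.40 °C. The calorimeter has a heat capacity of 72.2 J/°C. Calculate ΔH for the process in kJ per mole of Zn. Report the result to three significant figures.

|ΔT| = |37.40 − 26.70| = 10.70 °C
|q_surr| = (165.5 × 4.1 + 72.2) × 10.70 = 750.75 × 10.70 = 8033 J
n(Zn) = 3.22 / 65.38 = 0.04925 mol
Temperature rose, so q_rxn = −|q_surr| = -8.033 kJ
ΔH = q_rxn / n = -163.1 kJ/mol

ΔH = -163 kJ/mol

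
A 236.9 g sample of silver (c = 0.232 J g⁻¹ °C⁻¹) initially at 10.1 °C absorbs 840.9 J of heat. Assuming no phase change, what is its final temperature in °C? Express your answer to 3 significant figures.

ΔT = q / (m c) = 840.9 / (236.9 × 0.232) = 15.30 °C
T_f = 10.1 + 15.30 = 25.40 °C

T_f = 25.4 °C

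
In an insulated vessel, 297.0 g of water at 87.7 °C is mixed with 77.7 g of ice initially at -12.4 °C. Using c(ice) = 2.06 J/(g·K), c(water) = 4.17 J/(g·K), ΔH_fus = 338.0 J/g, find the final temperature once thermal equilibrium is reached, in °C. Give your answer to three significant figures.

T_f = 51.4 °C

Heat to bring ice to 0 °C and melt it: q₁ = 77.7×2.06×12.4 + 77.7×338.0 = 28247 J
Heat the water can supply cooling to 0 °C: 297.0×4.17×87.7 = 108616 J > q₁, so all ice melts.
Energy balance: 297.0×4.17×(87.7 − T) = 28247 + 77.7×4.17×(T − 0)
1238.49(87.7 − T) = 28247 + 324.009 T
108616 − 28247 = 1562.499 T
T = 80369 / 1562.499 = 51.44 °C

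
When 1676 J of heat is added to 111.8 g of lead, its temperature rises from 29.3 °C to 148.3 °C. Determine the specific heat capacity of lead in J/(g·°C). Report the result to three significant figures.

c = 0.126 J/(g·°C)

c = q / (m ΔT) = 1676 / (111.8 × 119.0)
c = 1676 / 13304.2 = 0.126 J/(g·°C)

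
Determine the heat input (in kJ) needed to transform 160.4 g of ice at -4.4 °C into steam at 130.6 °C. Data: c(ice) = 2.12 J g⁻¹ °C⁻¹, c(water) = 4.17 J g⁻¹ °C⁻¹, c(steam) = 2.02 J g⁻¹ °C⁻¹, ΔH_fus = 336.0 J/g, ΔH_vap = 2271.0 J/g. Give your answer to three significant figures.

q1 (heat ice -4.4→0.0 °C): 160.4 × 2.12 × 4.4 = 1496 J
q2 (melt at 0 °C): 160.4 × 336.0 = 53894 J
q3 (heat water 0.0→100.0 °C): 160.4 × 4.17 × 100.0 = 66887 J
q4 (vaporize at 100 °C): 160.4 × 2271.0 = 364268 J
q5 (heat steam 100.0→130.6 °C): 160.4 × 2.02 × 30.6 = 9915 J
Total: 1496 + 53894 + 66887 + 364268 + 9915 = 496460 J = 496 kJ

q = 496 kJ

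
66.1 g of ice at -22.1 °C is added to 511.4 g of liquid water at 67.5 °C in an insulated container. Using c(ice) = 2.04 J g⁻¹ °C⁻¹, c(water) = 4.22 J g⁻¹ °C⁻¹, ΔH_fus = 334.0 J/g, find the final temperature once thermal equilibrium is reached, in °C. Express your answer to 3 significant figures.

Heat to bring ice to 0 °C and melt it: q₁ = 66.1×2.04×22.1 + 66.1×334.0 = 25057 J
Heat the water can supply cooling to 0 °C: 511.4×4.22×67.5 = 145672 J > q₁, so all ice melts.
Energy balance: 511.4×4.22×(67.5 − T) = 25057 + 66.1×4.22×(T − 0)
2158.108(67.5 − T) = 25057 + 278.942 T
145672 − 25057 = 2437.050 T
T = 120615 / 2437.050 = 49.49 °C

T_f = 49.5 °C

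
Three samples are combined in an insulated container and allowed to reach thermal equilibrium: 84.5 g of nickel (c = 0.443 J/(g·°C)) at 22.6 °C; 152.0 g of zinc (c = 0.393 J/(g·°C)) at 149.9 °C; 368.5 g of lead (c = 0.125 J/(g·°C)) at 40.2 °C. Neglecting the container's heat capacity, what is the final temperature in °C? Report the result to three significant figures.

T_f = 81.4 °C

Σ mᵢcᵢ(T − Tᵢ) = 0  ⇒  T = Σ mᵢcᵢTᵢ / Σ mᵢcᵢ
Σ mᵢcᵢ = 84.5×0.443 + 152.0×0.393 + 368.5×0.125 = 143.2320
Σ mᵢcᵢTᵢ = 37.4335×22.6 + 59.736×149.9 + 46.0625×40.2 = 11652
T = 11652 / 143.2320 = 81.35 °C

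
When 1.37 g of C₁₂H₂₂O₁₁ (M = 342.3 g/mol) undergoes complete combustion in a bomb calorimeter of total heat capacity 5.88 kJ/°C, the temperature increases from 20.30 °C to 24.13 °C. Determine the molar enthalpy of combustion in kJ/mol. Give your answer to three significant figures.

ΔH = -5630 kJ/mol

ΔT = 24.13 − 20.30 = 3.83 °C
q_cal = C_cal × ΔT = 5.88 × 3.83 = 22.5204 kJ
n = 1.37 / 342.3 = 0.004002 mol
q_rxn = −q_cal = -22.5204 kJ
ΔH = -22.5204 / 0.004002 = -5627 kJ/mol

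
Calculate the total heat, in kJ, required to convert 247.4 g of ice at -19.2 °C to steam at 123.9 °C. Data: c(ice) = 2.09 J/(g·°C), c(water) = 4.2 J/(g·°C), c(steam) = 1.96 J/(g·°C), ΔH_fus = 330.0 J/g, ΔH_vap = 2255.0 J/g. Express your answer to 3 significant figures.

q = 765 kJ

q1 (heat ice -19.2→0.0 °C): 247.4 × 2.09 × 19.2 = 9928 J
q2 (melt at 0 °C): 247.4 × 330.0 = 81642 J
q3 (heat water 0.0→100.0 °C): 247.4 × 4.2 × 100.0 = 103908 J
q4 (vaporize at 100 °C): 247.4 × 2255.0 = 557887 J
q5 (heat steam 100.0→123.9 °C): 247.4 × 1.96 × 23.9 = 11589 J
Total: 9928 + 81642 + 103908 + 557887 + 11589 = 764954 J = 765 kJ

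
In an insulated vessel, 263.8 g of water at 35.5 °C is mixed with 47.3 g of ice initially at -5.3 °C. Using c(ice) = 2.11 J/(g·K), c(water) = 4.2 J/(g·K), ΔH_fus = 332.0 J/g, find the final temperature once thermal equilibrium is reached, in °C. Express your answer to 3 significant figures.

T_f = 17.7 °C

Heat to bring ice to 0 °C and melt it: q₁ = 47.3×2.11×5.3 + 47.3×332.0 = 16233 J
Heat the water can supply cooling to 0 °C: 263.8×4.2×35.5 = 39332.6 J > q₁, so all ice melts.
Energy balance: 263.8×4.2×(35.5 − T) = 16233 + 47.3×4.2×(T − 0)
1107.96(35.5 − T) = 16233 + 198.66 T
39332.6 − 16233 = 1306.62 T
T = 23099.6 / 1306.62 = 17.68 °C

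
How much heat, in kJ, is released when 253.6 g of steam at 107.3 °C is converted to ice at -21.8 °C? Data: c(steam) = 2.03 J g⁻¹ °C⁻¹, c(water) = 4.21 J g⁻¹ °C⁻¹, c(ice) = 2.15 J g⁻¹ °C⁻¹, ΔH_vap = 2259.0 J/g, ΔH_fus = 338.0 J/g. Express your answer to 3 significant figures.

q1 (cool steam 107.3→100 °C): 253.6 × 2.03 × 7.3 = 3758 J
q2 (condense at 100 °C): 253.6 × 2259.0 = 572882 J
q3 (cool water 100→0 °C): 253.6 × 4.21 × 100.0 = 106766 J
q4 (freeze at 0 °C): 253.6 × 338.0 = 85717 J
q5 (cool ice 0→-21.8 °C): 253.6 × 2.15 × 21.8 = 11886 J
Total: 3758 + 572882 + 106766 + 85717 + 11886 = 781009 J = 781 kJ

q = 781 kJ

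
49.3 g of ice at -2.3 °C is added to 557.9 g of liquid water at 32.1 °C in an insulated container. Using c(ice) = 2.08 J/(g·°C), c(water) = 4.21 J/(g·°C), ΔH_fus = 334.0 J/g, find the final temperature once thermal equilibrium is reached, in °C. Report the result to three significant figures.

Heat to bring ice to 0 °C and melt it: q₁ = 49.3×2.08×2.3 + 49.3×334.0 = 16702 J
Heat the water can supply cooling to 0 °C: 557.9×4.21×32.1 = 75395.2 J > q₁, so all ice melts.
Energy balance: 557.9×4.21×(32.1 − T) = 16702 + 49.3×4.21×(T − 0)
2348.759(32.1 − T) = 16702 + 207.553 T
75395.2 − 16702 = 2556.312 T
T = 58693.2 / 2556.312 = 22.96 °C

T_f = 23.0 °C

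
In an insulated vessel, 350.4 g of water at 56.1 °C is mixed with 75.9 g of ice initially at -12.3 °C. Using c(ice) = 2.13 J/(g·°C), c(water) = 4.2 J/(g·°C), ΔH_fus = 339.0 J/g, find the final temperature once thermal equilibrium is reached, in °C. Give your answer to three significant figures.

T_f = 30.6 °C

Heat to bring ice to 0 °C and melt it: q₁ = 75.9×2.13×12.3 + 75.9×339.0 = 27719 J
Heat the water can supply cooling to 0 °C: 350.4×4.2×56.1 = 82561.2 J > q₁, so all ice melts.
Energy balance: 350.4×4.2×(56.1 − T) = 27719 + 75.9×4.2×(T − 0)
1471.68(56.1 − T) = 27719 + 318.78 T
82561.2 − 27719 = 1790.46 T
T = 54842.2 / 1790.46 = 30.63 °C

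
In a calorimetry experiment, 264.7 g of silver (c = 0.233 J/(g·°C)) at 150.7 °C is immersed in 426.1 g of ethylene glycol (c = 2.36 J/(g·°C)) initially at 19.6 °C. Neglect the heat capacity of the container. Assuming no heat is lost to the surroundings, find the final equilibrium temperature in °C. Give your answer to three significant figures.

Heat lost by silver = heat gained by ethylene glycol.
(264.7)(0.233)(150.7 − T) = (426.1)(2.36)(T − 19.6)
61.6751 (150.7 − T) = 1005.596 (T − 19.6)
9294.4 − 61.6751 T = 1005.596 T − 19710
29004.4 = 1067.2711 T
T = 27.18 °C

T_f = 27.2 °C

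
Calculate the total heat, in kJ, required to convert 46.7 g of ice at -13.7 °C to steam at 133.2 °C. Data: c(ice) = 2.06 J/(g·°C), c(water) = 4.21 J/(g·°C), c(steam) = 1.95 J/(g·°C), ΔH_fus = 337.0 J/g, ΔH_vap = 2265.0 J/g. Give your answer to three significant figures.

q1 (heat ice -13.7→0.0 °C): 46.7 × 2.06 × 13.7 = 1318 J
q2 (melt at 0 °C): 46.7 × 337.0 = 15738 J
q3 (heat water 0.0→100.0 °C): 46.7 × 4.21 × 100.0 = 19661 J
q4 (vaporize at 100 °C): 46.7 × 2265.0 = 105776 J
q5 (heat steam 100.0→133.2 °C): 46.7 × 1.95 × 33.2 = 3023 J
Total: 1318 + 15738 + 19661 + 105776 + 3023 = 145516 J = 146 kJ

q = 146 kJ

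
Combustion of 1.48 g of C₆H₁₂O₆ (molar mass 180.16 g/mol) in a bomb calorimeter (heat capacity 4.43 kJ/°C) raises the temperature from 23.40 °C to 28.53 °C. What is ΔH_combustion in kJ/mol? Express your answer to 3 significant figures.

ΔT = 28.53 − 23.40 = 5.13 °C
q_cal = C_cal × ΔT = 4.43 × 5.13 = 22.7259 kJ
n = 1.48 / 180.16 = 0.008215 mol
q_rxn = −q_cal = -22.7259 kJ
ΔH = -22.7259 / 0.008215 = -2766 kJ/mol

ΔH = -2770 kJ/mol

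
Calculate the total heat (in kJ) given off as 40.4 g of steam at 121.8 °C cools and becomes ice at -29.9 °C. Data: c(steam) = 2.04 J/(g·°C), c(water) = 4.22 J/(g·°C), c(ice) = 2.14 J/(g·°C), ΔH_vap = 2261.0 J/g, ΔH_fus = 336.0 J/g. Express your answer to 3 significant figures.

q = 126 kJ

q1 (cool steam 121.8→100 °C): 40.4 × 2.04 × 21.8 = 1797 J
q2 (condense at 100 °C): 40.4 × 2261.0 = 91344 J
q3 (cool water 100→0 °C): 40.4 × 4.22 × 100.0 = 17049 J
q4 (freeze at 0 °C): 40.4 × 336.0 = 13574 J
q5 (cool ice 0→-29.9 °C): 40.4 × 2.14 × 29.9 = 2585 J
Total: 1797 + 91344 + 17049 + 13574 + 2585 = 126349 J = 126 kJ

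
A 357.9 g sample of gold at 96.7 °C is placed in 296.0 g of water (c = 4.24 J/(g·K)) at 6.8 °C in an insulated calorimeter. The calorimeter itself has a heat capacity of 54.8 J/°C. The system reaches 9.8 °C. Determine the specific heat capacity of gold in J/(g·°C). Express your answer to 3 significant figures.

c = 0.126 J/(g·°C)

q_gained = (296.0 × 4.24 + 54.8) × (9.8 − 6.8) = 3930 J
q_lost = 357.9 × c × (96.7 − 9.8) = 31101.51 c
Set equal: c = 3930 / 31101.51 = 0.126 J/(g·°C)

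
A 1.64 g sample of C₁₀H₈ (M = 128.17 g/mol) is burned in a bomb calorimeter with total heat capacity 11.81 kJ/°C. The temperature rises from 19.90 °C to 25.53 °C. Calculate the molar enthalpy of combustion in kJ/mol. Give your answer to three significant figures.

ΔT = 25.53 − 19.90 = 5.63 °C
q_cal = C_cal × ΔT = 11.81 × 5.63 = 66.4903 kJ
n = 1.64 / 128.17 = 0.012796 mol
q_rxn = −q_cal = -66.4903 kJ
ΔH = -66.4903 / 0.012796 = -5196 kJ/mol

ΔH = -5200 kJ/mol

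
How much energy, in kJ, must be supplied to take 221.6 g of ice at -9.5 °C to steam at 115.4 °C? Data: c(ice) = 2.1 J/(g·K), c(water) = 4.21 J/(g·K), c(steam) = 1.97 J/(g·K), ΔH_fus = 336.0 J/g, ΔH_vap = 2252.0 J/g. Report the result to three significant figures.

q1 (heat ice -9.5→0.0 °C): 221.6 × 2.1 × 9.5 = 4421 J
q2 (melt at 0 °C): 221.6 × 336.0 = 74458 J
q3 (heat water 0.0→100.0 °C): 221.6 × 4.21 × 100.0 = 93294 J
q4 (vaporize at 100 °C): 221.6 × 2252.0 = 499043 J
q5 (heat steam 100.0→115.4 °C): 221.6 × 1.97 × 15.4 = 6723 J
Total: 4421 + 74458 + 93294 + 499043 + 6723 = 677939 J = 678 kJ

q = 678 kJ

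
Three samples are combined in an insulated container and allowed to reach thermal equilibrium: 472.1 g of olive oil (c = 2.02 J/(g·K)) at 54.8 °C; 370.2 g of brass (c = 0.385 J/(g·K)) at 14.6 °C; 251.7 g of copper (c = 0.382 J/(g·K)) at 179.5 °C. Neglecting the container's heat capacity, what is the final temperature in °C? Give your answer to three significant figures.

T_f = 60.1 °C

Σ mᵢcᵢ(T − Tᵢ) = 0  ⇒  T = Σ mᵢcᵢTᵢ / Σ mᵢcᵢ
Σ mᵢcᵢ = 472.1×2.02 + 370.2×0.385 + 251.7×0.382 = 1192.3184
Σ mᵢcᵢTᵢ = 953.642×54.8 + 142.527×14.6 + 96.1494×179.5 = 71599
T = 71599 / 1192.3184 = 60.05 °C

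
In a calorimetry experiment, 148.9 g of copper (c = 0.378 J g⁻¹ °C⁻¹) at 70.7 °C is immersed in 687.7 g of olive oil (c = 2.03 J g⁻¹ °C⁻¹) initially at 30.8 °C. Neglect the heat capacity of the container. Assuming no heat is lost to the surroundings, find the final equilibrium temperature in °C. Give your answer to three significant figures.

T_f = 32.3 °C

Heat lost by copper = heat gained by olive oil.
(148.9)(0.378)(70.7 − T) = (687.7)(2.03)(T − 30.8)
56.2842 (70.7 − T) = 1396.031 (T − 30.8)
3979.3 − 56.2842 T = 1396.031 T − 42998
46977.3 = 1452.3152 T
T = 32.346 °C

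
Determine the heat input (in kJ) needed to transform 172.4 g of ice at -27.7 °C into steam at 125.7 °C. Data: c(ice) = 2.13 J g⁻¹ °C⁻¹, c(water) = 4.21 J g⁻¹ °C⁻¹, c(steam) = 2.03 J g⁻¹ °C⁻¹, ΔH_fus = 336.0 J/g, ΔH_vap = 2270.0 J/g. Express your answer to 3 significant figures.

q = 541 kJ

q1 (heat ice -27.7→0.0 °C): 172.4 × 2.13 × 27.7 = 10172 J
q2 (melt at 0 °C): 172.4 × 336.0 = 57926 J
q3 (heat water 0.0→100.0 °C): 172.4 × 4.21 × 100.0 = 72580 J
q4 (vaporize at 100 °C): 172.4 × 2270.0 = 391348 J
q5 (heat steam 100.0→125.7 °C): 172.4 × 2.03 × 25.7 = 8994 J
Total: 10172 + 57926 + 72580 + 391348 + 8994 = 541020 J = 541 kJ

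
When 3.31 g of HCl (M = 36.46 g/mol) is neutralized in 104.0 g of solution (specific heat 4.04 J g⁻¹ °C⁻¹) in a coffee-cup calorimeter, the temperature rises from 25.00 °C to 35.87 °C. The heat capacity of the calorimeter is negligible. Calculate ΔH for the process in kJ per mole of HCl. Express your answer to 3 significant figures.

|ΔT| = |35.87 − 25.00| = 10.87 °C
|q_surr| = (104.0 × 4.04) × 10.87 = 420.16 × 10.87 = 4567 J
n(HCl) = 3.31 / 36.46 = 0.09078 mol
Temperature rose, so q_rxn = −|q_surr| = -4.567 kJ
ΔH = q_rxn / n = -50.31 kJ/mol

ΔH = -50.3 kJ/mol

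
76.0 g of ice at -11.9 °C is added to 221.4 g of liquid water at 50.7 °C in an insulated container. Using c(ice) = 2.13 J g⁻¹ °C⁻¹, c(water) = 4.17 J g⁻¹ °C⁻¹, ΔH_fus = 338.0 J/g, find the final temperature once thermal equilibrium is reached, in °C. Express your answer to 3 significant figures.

Heat to bring ice to 0 °C and melt it: q₁ = 76.0×2.13×11.9 + 76.0×338.0 = 27614 J
Heat the water can supply cooling to 0 °C: 221.4×4.17×50.7 = 46808.2 J > q₁, so all ice melts.
Energy balance: 221.4×4.17×(50.7 − T) = 27614 + 76.0×4.17×(T − 0)
923.238(50.7 − T) = 27614 + 316.92 T
46808.2 − 27614 = 1240.158 T
T = 19194.2 / 1240.158 = 15.48 °C

T_f = 15.5 °C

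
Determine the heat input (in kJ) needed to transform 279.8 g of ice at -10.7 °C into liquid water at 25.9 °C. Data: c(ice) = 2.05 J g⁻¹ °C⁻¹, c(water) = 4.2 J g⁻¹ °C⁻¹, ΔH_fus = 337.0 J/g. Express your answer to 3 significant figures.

q = 131 kJ

q1 (heat ice -10.7→0.0 °C): 279.8 × 2.05 × 10.7 = 6137 J
q2 (melt at 0 °C): 279.8 × 337.0 = 94293 J
q3 (heat water 0.0→25.9 °C): 279.8 × 4.2 × 25.9 = 30437 J
Total: 6137 + 94293 + 30437 = 130867 J = 131 kJ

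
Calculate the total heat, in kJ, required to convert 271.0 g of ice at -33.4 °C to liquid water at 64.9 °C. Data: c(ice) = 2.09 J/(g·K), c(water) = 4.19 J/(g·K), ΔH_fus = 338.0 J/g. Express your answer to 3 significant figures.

q1 (heat ice -33.4→0.0 °C): 271.0 × 2.09 × 33.4 = 18917 J
q2 (melt at 0 °C): 271.0 × 338.0 = 91598 J
q3 (heat water 0.0→64.9 °C): 271.0 × 4.19 × 64.9 = 73693 J
Total: 18917 + 91598 + 73693 = 184208 J = 184 kJ

q = 184 kJ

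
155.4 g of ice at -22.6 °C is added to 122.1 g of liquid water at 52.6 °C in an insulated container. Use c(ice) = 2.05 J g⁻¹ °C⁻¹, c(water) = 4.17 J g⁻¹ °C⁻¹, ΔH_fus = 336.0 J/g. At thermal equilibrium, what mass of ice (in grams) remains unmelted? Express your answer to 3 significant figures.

Heat to warm all ice to 0 °C: 155.4×2.05×22.6 = 7199.7 J
Heat released by water cooling to 0 °C: 122.1×4.17×52.6 = 26782 J
26782 J < 7199.7 + 155.4×336.0 = 59414.1 J, so not all ice melts; final T = 0 °C.
Heat left for melting: 26782 − 7199.7 = 19582.3 J
Mass melted = 19582.3 / 336.0 = 58.28 g
Ice remaining = 155.4 − 58.28 = 97.12 g

m_ice remaining = 97.1 g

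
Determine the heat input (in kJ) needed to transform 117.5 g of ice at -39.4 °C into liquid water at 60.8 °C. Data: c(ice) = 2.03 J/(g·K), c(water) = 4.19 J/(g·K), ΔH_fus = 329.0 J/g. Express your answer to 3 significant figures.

q = 78.0 kJ

q1 (heat ice -39.4→0.0 °C): 117.5 × 2.03 × 39.4 = 9398 J
q2 (melt at 0 °C): 117.5 × 329.0 = 38658 J
q3 (heat water 0.0→60.8 °C): 117.5 × 4.19 × 60.8 = 29933 J
Total: 9398 + 38658 + 29933 = 77989 J = 78.0 kJ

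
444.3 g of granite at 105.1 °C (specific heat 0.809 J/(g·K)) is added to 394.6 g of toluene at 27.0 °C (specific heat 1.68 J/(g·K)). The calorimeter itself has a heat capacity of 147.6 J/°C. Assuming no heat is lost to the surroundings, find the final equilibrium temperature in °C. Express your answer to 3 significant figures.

Heat lost by granite = heat gained by toluene + calorimeter.
(444.3)(0.809)(105.1 − T) = [(394.6)(1.68) + 147.6](T − 27.0)
359.4387 (105.1 − T) = 810.528 (T − 27.0)
37777 − 359.4387 T = 810.528 T − 21884
59661 = 1169.9667 T
T = 50.99 °C

T_f = 51.0 °C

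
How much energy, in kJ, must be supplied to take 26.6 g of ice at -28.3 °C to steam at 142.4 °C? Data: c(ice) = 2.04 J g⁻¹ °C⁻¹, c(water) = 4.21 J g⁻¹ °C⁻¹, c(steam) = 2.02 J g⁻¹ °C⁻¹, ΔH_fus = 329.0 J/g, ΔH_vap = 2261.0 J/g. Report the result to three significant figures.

q = 83.9 kJ

q1 (heat ice -28.3→0.0 °C): 26.6 × 2.04 × 28.3 = 1536 J
q2 (melt at 0 °C): 26.6 × 329.0 = 8751 J
q3 (heat water 0.0→100.0 °C): 26.6 × 4.21 × 100.0 = 11199 J
q4 (vaporize at 100 °C): 26.6 × 2261.0 = 60143 J
q5 (heat steam 100.0→142.4 °C): 26.6 × 2.02 × 42.4 = 2278 J
Total: 1536 + 8751 + 11199 + 60143 + 2278 = 83907 J = 83.9 kJ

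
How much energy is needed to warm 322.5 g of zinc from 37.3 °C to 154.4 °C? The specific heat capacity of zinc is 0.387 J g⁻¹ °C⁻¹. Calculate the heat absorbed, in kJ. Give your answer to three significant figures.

q = m c ΔT = 322.5 × 0.387 × (154.4 − 37.3)
q = 322.5 × 0.387 × 117.1 = 14610 J = 14.6 kJ

q = 14.6 kJ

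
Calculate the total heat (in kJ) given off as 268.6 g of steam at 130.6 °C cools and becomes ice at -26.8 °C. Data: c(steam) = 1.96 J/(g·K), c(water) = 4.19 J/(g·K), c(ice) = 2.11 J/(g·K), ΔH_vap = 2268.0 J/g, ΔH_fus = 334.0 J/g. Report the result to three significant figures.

q1 (cool steam 130.6→100 °C): 268.6 × 1.96 × 30.6 = 16110 J
q2 (condense at 100 °C): 268.6 × 2268.0 = 609185 J
q3 (cool water 100→0 °C): 268.6 × 4.19 × 100.0 = 112543 J
q4 (freeze at 0 °C): 268.6 × 334.0 = 89712 J
q5 (cool ice 0→-26.8 °C): 268.6 × 2.11 × 26.8 = 15189 J
Total: 16110 + 609185 + 112543 + 89712 + 15189 = 842739 J = 843 kJ

q = 843 kJ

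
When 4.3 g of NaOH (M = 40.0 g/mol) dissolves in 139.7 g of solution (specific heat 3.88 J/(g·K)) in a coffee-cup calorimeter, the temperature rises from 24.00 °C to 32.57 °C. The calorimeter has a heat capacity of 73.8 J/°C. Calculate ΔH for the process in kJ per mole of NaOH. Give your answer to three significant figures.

|ΔT| = |32.57 − 24.00| = 8.57 °C
|q_surr| = (139.7 × 3.88 + 73.8) × 8.57 = 615.836 × 8.57 = 5278 J
n(NaOH) = 4.3 / 40.0 = 0.1075 mol
Temperature rose, so q_rxn = −|q_surr| = -5.278 kJ
ΔH = q_rxn / n = -49.10 kJ/mol

ΔH = -49.1 kJ/mol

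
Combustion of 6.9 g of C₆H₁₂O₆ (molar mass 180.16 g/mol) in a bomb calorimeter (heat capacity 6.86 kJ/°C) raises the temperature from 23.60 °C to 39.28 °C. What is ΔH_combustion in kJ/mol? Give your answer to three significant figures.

ΔT = 39.28 − 23.60 = 15.68 °C
q_cal = C_cal × ΔT = 6.86 × 15.68 = 107.5648 kJ
n = 6.9 / 180.16 = 0.03830 mol
q_rxn = −q_cal = -107.5648 kJ
ΔH = -107.5648 / 0.03830 = -2808 kJ/mol

ΔH = -2810 kJ/mol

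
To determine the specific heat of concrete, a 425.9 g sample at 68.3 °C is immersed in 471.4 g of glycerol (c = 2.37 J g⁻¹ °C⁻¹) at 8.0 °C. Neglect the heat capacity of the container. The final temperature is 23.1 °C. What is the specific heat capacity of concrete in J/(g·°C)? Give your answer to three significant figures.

q_gained = (471.4 × 2.37) × (23.1 − 8.0) = 16870 J
q_lost = 425.9 × c × (68.3 − 23.1) = 19250.68 c
Set equal: c = 16870 / 19250.68 = 0.876 J/(g·°C)

c = 0.876 J/(g·°C)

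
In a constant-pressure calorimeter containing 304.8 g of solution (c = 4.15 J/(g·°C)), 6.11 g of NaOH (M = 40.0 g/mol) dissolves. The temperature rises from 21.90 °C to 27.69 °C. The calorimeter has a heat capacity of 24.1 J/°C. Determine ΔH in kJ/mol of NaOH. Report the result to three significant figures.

|ΔT| = |27.69 − 21.90| = 5.79 °C
|q_surr| = (304.8 × 4.15 + 24.1) × 5.79 = 1289.02 × 5.79 = 7463.4 J
n(NaOH) = 6.11 / 40.0 = 0.15275 mol
Temperature rose, so q_rxn = −|q_surr| = -7.4634 kJ
ΔH = q_rxn / n = -48.86 kJ/mol

ΔH = -48.9 kJ/mol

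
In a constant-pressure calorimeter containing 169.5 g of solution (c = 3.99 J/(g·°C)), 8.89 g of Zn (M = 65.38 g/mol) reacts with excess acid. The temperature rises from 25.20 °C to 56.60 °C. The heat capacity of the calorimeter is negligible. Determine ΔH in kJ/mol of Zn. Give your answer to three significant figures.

ΔH = -156 kJ/mol

|ΔT| = |56.60 − 25.20| = 31.40 °C
|q_surr| = (169.5 × 3.99) × 31.40 = 676.305 × 31.40 = 21240 J
n(Zn) = 8.89 / 65.38 = 0.1360 mol
Temperature rose, so q_rxn = −|q_surr| = -21.24 kJ
ΔH = q_rxn / n = -156.2 kJ/mol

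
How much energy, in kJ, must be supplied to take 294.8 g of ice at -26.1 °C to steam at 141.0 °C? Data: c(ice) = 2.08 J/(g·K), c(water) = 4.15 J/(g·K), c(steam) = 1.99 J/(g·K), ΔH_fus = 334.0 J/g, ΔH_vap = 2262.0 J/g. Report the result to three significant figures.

q = 928 kJ

q1 (heat ice -26.1→0.0 °C): 294.8 × 2.08 × 26.1 = 16004 J
q2 (melt at 0 °C): 294.8 × 334.0 = 98463 J
q3 (heat water 0.0→100.0 °C): 294.8 × 4.15 × 100.0 = 122342 J
q4 (vaporize at 100 °C): 294.8 × 2262.0 = 666838 J
q5 (heat steam 100.0→141.0 °C): 294.8 × 1.99 × 41.0 = 24053 J
Total: 16004 + 98463 + 122342 + 666838 + 24053 = 927700 J = 928 kJ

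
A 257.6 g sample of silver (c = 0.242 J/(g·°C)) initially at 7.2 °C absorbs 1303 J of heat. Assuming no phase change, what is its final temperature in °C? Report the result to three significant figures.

ΔT = q / (m c) = 1303 / (257.6 × 0.242) = 20.90 °C
T_f = 7.2 + 20.90 = 28.10 °C

T_f = 28.1 °C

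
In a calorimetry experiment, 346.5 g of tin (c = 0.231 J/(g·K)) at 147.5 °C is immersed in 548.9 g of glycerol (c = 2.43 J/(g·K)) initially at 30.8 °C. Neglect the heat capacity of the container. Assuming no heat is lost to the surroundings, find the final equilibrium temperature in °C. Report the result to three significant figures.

Heat lost by tin = heat gained by glycerol.
(346.5)(0.231)(147.5 − T) = (548.9)(2.43)(T − 30.8)
80.0415 (147.5 − T) = 1333.827 (T − 30.8)
11806 − 80.0415 T = 1333.827 T − 41082
52888 = 1413.8685 T
T = 37.41 °C

T_f = 37.4 °C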